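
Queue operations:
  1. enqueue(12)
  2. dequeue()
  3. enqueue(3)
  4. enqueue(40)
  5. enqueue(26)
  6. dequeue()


enqueue(12) -> [12]
dequeue()->12, []
enqueue(3) -> [3]
enqueue(40) -> [3, 40]
enqueue(26) -> [3, 40, 26]
dequeue()->3, [40, 26]

Final queue: [40, 26]


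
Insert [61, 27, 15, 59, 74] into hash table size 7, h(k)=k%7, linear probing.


Insert 61: h=5 -> slot 5
Insert 27: h=6 -> slot 6
Insert 15: h=1 -> slot 1
Insert 59: h=3 -> slot 3
Insert 74: h=4 -> slot 4

Table: [None, 15, None, 59, 74, 61, 27]


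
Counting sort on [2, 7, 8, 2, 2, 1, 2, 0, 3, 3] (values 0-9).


Input: [2, 7, 8, 2, 2, 1, 2, 0, 3, 3]
Counts: [1, 1, 4, 2, 0, 0, 0, 1, 1, 0]

Sorted: [0, 1, 2, 2, 2, 2, 3, 3, 7, 8]


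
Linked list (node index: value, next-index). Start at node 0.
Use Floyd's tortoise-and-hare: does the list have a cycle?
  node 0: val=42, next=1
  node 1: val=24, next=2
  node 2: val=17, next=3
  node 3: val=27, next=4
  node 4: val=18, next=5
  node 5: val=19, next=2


Floyd's tortoise (slow, +1) and hare (fast, +2):
  init: slow=0, fast=0
  step 1: slow=1, fast=2
  step 2: slow=2, fast=4
  step 3: slow=3, fast=2
  step 4: slow=4, fast=4
  slow == fast at node 4: cycle detected

Cycle: yes


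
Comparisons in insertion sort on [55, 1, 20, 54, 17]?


Algorithm: insertion sort
Input: [55, 1, 20, 54, 17]
Sorted: [1, 17, 20, 54, 55]

9


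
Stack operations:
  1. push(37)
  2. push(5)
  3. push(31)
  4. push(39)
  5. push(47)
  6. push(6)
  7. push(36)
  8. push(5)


push(37) -> [37]
push(5) -> [37, 5]
push(31) -> [37, 5, 31]
push(39) -> [37, 5, 31, 39]
push(47) -> [37, 5, 31, 39, 47]
push(6) -> [37, 5, 31, 39, 47, 6]
push(36) -> [37, 5, 31, 39, 47, 6, 36]
push(5) -> [37, 5, 31, 39, 47, 6, 36, 5]

Final stack: [37, 5, 31, 39, 47, 6, 36, 5]


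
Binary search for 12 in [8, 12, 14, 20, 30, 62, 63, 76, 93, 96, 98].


Step 1: lo=0, hi=10, mid=5, val=62
Step 2: lo=0, hi=4, mid=2, val=14
Step 3: lo=0, hi=1, mid=0, val=8
Step 4: lo=1, hi=1, mid=1, val=12

Found at index 1


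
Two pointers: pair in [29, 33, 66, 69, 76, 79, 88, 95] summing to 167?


lo=0(29)+hi=7(95)=124
lo=1(33)+hi=7(95)=128
lo=2(66)+hi=7(95)=161
lo=3(69)+hi=7(95)=164
lo=4(76)+hi=7(95)=171
lo=4(76)+hi=6(88)=164
lo=5(79)+hi=6(88)=167

Yes: 79+88=167


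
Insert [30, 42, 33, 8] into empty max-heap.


Insert 30: [30]
Insert 42: [42, 30]
Insert 33: [42, 30, 33]
Insert 8: [42, 30, 33, 8]

Final heap: [42, 30, 33, 8]


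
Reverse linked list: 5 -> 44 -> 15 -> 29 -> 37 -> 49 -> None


Step 1: curr=5, set curr.next=prev(None) | reversed so far: 5
Step 2: curr=44, set curr.next=prev(5) | reversed so far: 44 -> 5
Step 3: curr=15, set curr.next=prev(44) | reversed so far: 15 -> 44 -> 5
Step 4: curr=29, set curr.next=prev(15) | reversed so far: 29 -> 15 -> 44 -> 5
Step 5: curr=37, set curr.next=prev(29) | reversed so far: 37 -> 29 -> 15 -> 44 -> 5
Step 6: curr=49, set curr.next=prev(37) | reversed so far: 49 -> 37 -> 29 -> 15 -> 44 -> 5

49 -> 37 -> 29 -> 15 -> 44 -> 5 -> None


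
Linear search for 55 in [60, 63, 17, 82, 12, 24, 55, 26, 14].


i=0: 60!=55
i=1: 63!=55
i=2: 17!=55
i=3: 82!=55
i=4: 12!=55
i=5: 24!=55
i=6: 55==55 found!

Found at 6, 7 comps


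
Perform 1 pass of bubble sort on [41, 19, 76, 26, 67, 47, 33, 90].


Initial: [41, 19, 76, 26, 67, 47, 33, 90]
Pass 1: [19, 41, 26, 67, 47, 33, 76, 90] (5 swaps)

After 1 pass: [19, 41, 26, 67, 47, 33, 76, 90]


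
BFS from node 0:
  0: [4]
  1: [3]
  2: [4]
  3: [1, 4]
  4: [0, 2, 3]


Visit 0, enqueue [4]
Visit 4, enqueue [2, 3]
Visit 2, enqueue []
Visit 3, enqueue [1]
Visit 1, enqueue []

BFS order: [0, 4, 2, 3, 1]


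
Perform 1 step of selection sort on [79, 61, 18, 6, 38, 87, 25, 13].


Initial: [79, 61, 18, 6, 38, 87, 25, 13]
Step 1: min=6 at 3
  Swap: [6, 61, 18, 79, 38, 87, 25, 13]

After 1 step: [6, 61, 18, 79, 38, 87, 25, 13]


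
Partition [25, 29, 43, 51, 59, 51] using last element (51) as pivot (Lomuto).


Pivot: 51
  25 <= 51: advance i (no swap)
  29 <= 51: advance i (no swap)
  43 <= 51: advance i (no swap)
  51 <= 51: advance i (no swap)
Place pivot at 4: [25, 29, 43, 51, 51, 59]

Partitioned: [25, 29, 43, 51, 51, 59]


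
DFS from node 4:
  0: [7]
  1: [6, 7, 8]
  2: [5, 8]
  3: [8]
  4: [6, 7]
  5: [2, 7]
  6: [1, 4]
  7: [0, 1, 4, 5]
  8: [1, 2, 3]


Visit 4, push [7, 6]
Visit 6, push [1]
Visit 1, push [8, 7]
Visit 7, push [5, 0]
Visit 0, push []
Visit 5, push [2]
Visit 2, push [8]
Visit 8, push [3]
Visit 3, push []

DFS order: [4, 6, 1, 7, 0, 5, 2, 8, 3]


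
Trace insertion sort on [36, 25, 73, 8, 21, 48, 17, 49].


Initial: [36, 25, 73, 8, 21, 48, 17, 49]
Insert 25: [25, 36, 73, 8, 21, 48, 17, 49]
Insert 73: [25, 36, 73, 8, 21, 48, 17, 49]
Insert 8: [8, 25, 36, 73, 21, 48, 17, 49]
Insert 21: [8, 21, 25, 36, 73, 48, 17, 49]
Insert 48: [8, 21, 25, 36, 48, 73, 17, 49]
Insert 17: [8, 17, 21, 25, 36, 48, 73, 49]
Insert 49: [8, 17, 21, 25, 36, 48, 49, 73]

Sorted: [8, 17, 21, 25, 36, 48, 49, 73]


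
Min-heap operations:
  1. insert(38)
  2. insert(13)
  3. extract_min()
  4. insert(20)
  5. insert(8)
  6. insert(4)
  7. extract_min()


insert(38) -> [38]
insert(13) -> [13, 38]
extract_min()->13, [38]
insert(20) -> [20, 38]
insert(8) -> [8, 38, 20]
insert(4) -> [4, 8, 20, 38]
extract_min()->4, [8, 38, 20]

Final heap: [8, 38, 20]


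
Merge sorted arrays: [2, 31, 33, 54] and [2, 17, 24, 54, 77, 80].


Take 2 from A
Take 2 from B
Take 17 from B
Take 24 from B
Take 31 from A
Take 33 from A
Take 54 from A

Merged: [2, 2, 17, 24, 31, 33, 54, 54, 77, 80]


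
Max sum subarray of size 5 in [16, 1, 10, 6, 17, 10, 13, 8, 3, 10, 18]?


[0:5]: 50
[1:6]: 44
[2:7]: 56
[3:8]: 54
[4:9]: 51
[5:10]: 44
[6:11]: 52

Max: 56 at [2:7]


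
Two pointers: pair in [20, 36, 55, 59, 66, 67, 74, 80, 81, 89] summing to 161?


lo=0(20)+hi=9(89)=109
lo=1(36)+hi=9(89)=125
lo=2(55)+hi=9(89)=144
lo=3(59)+hi=9(89)=148
lo=4(66)+hi=9(89)=155
lo=5(67)+hi=9(89)=156
lo=6(74)+hi=9(89)=163
lo=6(74)+hi=8(81)=155
lo=7(80)+hi=8(81)=161

Yes: 80+81=161


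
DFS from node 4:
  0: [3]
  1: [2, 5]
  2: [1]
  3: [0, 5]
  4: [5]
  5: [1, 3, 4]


Visit 4, push [5]
Visit 5, push [3, 1]
Visit 1, push [2]
Visit 2, push []
Visit 3, push [0]
Visit 0, push []

DFS order: [4, 5, 1, 2, 3, 0]


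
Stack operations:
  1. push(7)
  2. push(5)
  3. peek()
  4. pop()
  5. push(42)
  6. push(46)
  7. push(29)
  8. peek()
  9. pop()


push(7) -> [7]
push(5) -> [7, 5]
peek()->5
pop()->5, [7]
push(42) -> [7, 42]
push(46) -> [7, 42, 46]
push(29) -> [7, 42, 46, 29]
peek()->29
pop()->29, [7, 42, 46]

Final stack: [7, 42, 46]


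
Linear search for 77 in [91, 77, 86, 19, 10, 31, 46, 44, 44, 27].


i=0: 91!=77
i=1: 77==77 found!

Found at 1, 2 comps


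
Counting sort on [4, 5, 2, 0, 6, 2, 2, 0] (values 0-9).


Input: [4, 5, 2, 0, 6, 2, 2, 0]
Counts: [2, 0, 3, 0, 1, 1, 1, 0, 0, 0]

Sorted: [0, 0, 2, 2, 2, 4, 5, 6]


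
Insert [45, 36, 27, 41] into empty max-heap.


Insert 45: [45]
Insert 36: [45, 36]
Insert 27: [45, 36, 27]
Insert 41: [45, 41, 27, 36]

Final heap: [45, 41, 27, 36]


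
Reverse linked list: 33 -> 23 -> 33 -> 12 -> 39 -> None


Step 1: curr=33, set curr.next=prev(None) | reversed so far: 33
Step 2: curr=23, set curr.next=prev(33) | reversed so far: 23 -> 33
Step 3: curr=33, set curr.next=prev(23) | reversed so far: 33 -> 23 -> 33
Step 4: curr=12, set curr.next=prev(33) | reversed so far: 12 -> 33 -> 23 -> 33
Step 5: curr=39, set curr.next=prev(12) | reversed so far: 39 -> 12 -> 33 -> 23 -> 33

39 -> 12 -> 33 -> 23 -> 33 -> None


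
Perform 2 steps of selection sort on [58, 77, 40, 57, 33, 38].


Initial: [58, 77, 40, 57, 33, 38]
Step 1: min=33 at 4
  Swap: [33, 77, 40, 57, 58, 38]
Step 2: min=38 at 5
  Swap: [33, 38, 40, 57, 58, 77]

After 2 steps: [33, 38, 40, 57, 58, 77]


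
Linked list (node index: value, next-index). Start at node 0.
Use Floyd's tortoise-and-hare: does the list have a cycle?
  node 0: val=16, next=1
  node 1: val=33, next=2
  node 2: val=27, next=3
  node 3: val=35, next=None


Floyd's tortoise (slow, +1) and hare (fast, +2):
  init: slow=0, fast=0
  step 1: slow=1, fast=2
  step 2: fast 2->3->None, no cycle

Cycle: no


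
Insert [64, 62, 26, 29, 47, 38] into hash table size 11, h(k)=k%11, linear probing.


Insert 64: h=9 -> slot 9
Insert 62: h=7 -> slot 7
Insert 26: h=4 -> slot 4
Insert 29: h=7, 1 probes -> slot 8
Insert 47: h=3 -> slot 3
Insert 38: h=5 -> slot 5

Table: [None, None, None, 47, 26, 38, None, 62, 29, 64, None]


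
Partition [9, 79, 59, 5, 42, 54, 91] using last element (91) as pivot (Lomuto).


Pivot: 91
  9 <= 91: advance i (no swap)
  79 <= 91: advance i (no swap)
  59 <= 91: advance i (no swap)
  5 <= 91: advance i (no swap)
  42 <= 91: advance i (no swap)
  54 <= 91: advance i (no swap)
Place pivot at 6: [9, 79, 59, 5, 42, 54, 91]

Partitioned: [9, 79, 59, 5, 42, 54, 91]


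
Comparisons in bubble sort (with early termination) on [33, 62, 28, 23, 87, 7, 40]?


Algorithm: bubble sort (with early termination)
Input: [33, 62, 28, 23, 87, 7, 40]
Sorted: [7, 23, 28, 33, 40, 62, 87]

21


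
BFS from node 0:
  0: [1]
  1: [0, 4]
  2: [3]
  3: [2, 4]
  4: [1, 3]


Visit 0, enqueue [1]
Visit 1, enqueue [4]
Visit 4, enqueue [3]
Visit 3, enqueue [2]
Visit 2, enqueue []

BFS order: [0, 1, 4, 3, 2]


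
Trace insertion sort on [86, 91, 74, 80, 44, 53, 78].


Initial: [86, 91, 74, 80, 44, 53, 78]
Insert 91: [86, 91, 74, 80, 44, 53, 78]
Insert 74: [74, 86, 91, 80, 44, 53, 78]
Insert 80: [74, 80, 86, 91, 44, 53, 78]
Insert 44: [44, 74, 80, 86, 91, 53, 78]
Insert 53: [44, 53, 74, 80, 86, 91, 78]
Insert 78: [44, 53, 74, 78, 80, 86, 91]

Sorted: [44, 53, 74, 78, 80, 86, 91]


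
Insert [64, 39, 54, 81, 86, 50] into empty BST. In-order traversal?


Insert 64: root
Insert 39: L from 64
Insert 54: L from 64 -> R from 39
Insert 81: R from 64
Insert 86: R from 64 -> R from 81
Insert 50: L from 64 -> R from 39 -> L from 54

In-order: [39, 50, 54, 64, 81, 86]


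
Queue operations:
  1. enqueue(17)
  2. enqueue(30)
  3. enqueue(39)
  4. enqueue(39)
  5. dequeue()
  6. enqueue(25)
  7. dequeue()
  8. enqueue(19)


enqueue(17) -> [17]
enqueue(30) -> [17, 30]
enqueue(39) -> [17, 30, 39]
enqueue(39) -> [17, 30, 39, 39]
dequeue()->17, [30, 39, 39]
enqueue(25) -> [30, 39, 39, 25]
dequeue()->30, [39, 39, 25]
enqueue(19) -> [39, 39, 25, 19]

Final queue: [39, 39, 25, 19]


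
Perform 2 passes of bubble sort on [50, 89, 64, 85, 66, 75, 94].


Initial: [50, 89, 64, 85, 66, 75, 94]
Pass 1: [50, 64, 85, 66, 75, 89, 94] (4 swaps)
Pass 2: [50, 64, 66, 75, 85, 89, 94] (2 swaps)

After 2 passes: [50, 64, 66, 75, 85, 89, 94]


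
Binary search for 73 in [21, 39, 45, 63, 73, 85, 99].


Step 1: lo=0, hi=6, mid=3, val=63
Step 2: lo=4, hi=6, mid=5, val=85
Step 3: lo=4, hi=4, mid=4, val=73

Found at index 4


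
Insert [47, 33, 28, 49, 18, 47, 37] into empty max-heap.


Insert 47: [47]
Insert 33: [47, 33]
Insert 28: [47, 33, 28]
Insert 49: [49, 47, 28, 33]
Insert 18: [49, 47, 28, 33, 18]
Insert 47: [49, 47, 47, 33, 18, 28]
Insert 37: [49, 47, 47, 33, 18, 28, 37]

Final heap: [49, 47, 47, 33, 18, 28, 37]


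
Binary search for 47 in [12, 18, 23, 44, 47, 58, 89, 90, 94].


Step 1: lo=0, hi=8, mid=4, val=47

Found at index 4


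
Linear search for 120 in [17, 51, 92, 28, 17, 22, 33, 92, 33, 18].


i=0: 17!=120
i=1: 51!=120
i=2: 92!=120
i=3: 28!=120
i=4: 17!=120
i=5: 22!=120
i=6: 33!=120
i=7: 92!=120
i=8: 33!=120
i=9: 18!=120

Not found, 10 comps


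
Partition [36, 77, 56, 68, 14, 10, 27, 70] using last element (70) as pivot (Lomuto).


Pivot: 70
  36 <= 70: advance i (no swap)
  56 <= 70: swap -> [36, 56, 77, 68, 14, 10, 27, 70]
  68 <= 70: swap -> [36, 56, 68, 77, 14, 10, 27, 70]
  14 <= 70: swap -> [36, 56, 68, 14, 77, 10, 27, 70]
  10 <= 70: swap -> [36, 56, 68, 14, 10, 77, 27, 70]
  27 <= 70: swap -> [36, 56, 68, 14, 10, 27, 77, 70]
Place pivot at 6: [36, 56, 68, 14, 10, 27, 70, 77]

Partitioned: [36, 56, 68, 14, 10, 27, 70, 77]


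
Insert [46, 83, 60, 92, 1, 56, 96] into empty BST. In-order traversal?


Insert 46: root
Insert 83: R from 46
Insert 60: R from 46 -> L from 83
Insert 92: R from 46 -> R from 83
Insert 1: L from 46
Insert 56: R from 46 -> L from 83 -> L from 60
Insert 96: R from 46 -> R from 83 -> R from 92

In-order: [1, 46, 56, 60, 83, 92, 96]


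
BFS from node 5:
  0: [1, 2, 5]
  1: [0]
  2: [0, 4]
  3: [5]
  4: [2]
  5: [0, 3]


Visit 5, enqueue [0, 3]
Visit 0, enqueue [1, 2]
Visit 3, enqueue []
Visit 1, enqueue []
Visit 2, enqueue [4]
Visit 4, enqueue []

BFS order: [5, 0, 3, 1, 2, 4]


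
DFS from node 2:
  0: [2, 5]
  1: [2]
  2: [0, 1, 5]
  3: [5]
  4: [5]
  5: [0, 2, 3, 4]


Visit 2, push [5, 1, 0]
Visit 0, push [5]
Visit 5, push [4, 3]
Visit 3, push []
Visit 4, push []
Visit 1, push []

DFS order: [2, 0, 5, 3, 4, 1]


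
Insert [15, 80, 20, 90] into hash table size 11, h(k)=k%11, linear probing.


Insert 15: h=4 -> slot 4
Insert 80: h=3 -> slot 3
Insert 20: h=9 -> slot 9
Insert 90: h=2 -> slot 2

Table: [None, None, 90, 80, 15, None, None, None, None, 20, None]


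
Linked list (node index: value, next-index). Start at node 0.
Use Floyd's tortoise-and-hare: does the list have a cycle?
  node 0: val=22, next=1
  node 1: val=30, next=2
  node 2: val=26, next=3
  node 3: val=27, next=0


Floyd's tortoise (slow, +1) and hare (fast, +2):
  init: slow=0, fast=0
  step 1: slow=1, fast=2
  step 2: slow=2, fast=0
  step 3: slow=3, fast=2
  step 4: slow=0, fast=0
  slow == fast at node 0: cycle detected

Cycle: yes


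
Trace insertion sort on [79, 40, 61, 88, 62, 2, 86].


Initial: [79, 40, 61, 88, 62, 2, 86]
Insert 40: [40, 79, 61, 88, 62, 2, 86]
Insert 61: [40, 61, 79, 88, 62, 2, 86]
Insert 88: [40, 61, 79, 88, 62, 2, 86]
Insert 62: [40, 61, 62, 79, 88, 2, 86]
Insert 2: [2, 40, 61, 62, 79, 88, 86]
Insert 86: [2, 40, 61, 62, 79, 86, 88]

Sorted: [2, 40, 61, 62, 79, 86, 88]


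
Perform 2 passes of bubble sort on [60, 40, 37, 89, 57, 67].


Initial: [60, 40, 37, 89, 57, 67]
Pass 1: [40, 37, 60, 57, 67, 89] (4 swaps)
Pass 2: [37, 40, 57, 60, 67, 89] (2 swaps)

After 2 passes: [37, 40, 57, 60, 67, 89]


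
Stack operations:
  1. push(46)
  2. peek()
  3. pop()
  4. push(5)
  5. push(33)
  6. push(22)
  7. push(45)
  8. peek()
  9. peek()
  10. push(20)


push(46) -> [46]
peek()->46
pop()->46, []
push(5) -> [5]
push(33) -> [5, 33]
push(22) -> [5, 33, 22]
push(45) -> [5, 33, 22, 45]
peek()->45
peek()->45
push(20) -> [5, 33, 22, 45, 20]

Final stack: [5, 33, 22, 45, 20]


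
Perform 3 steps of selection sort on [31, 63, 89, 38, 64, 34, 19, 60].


Initial: [31, 63, 89, 38, 64, 34, 19, 60]
Step 1: min=19 at 6
  Swap: [19, 63, 89, 38, 64, 34, 31, 60]
Step 2: min=31 at 6
  Swap: [19, 31, 89, 38, 64, 34, 63, 60]
Step 3: min=34 at 5
  Swap: [19, 31, 34, 38, 64, 89, 63, 60]

After 3 steps: [19, 31, 34, 38, 64, 89, 63, 60]


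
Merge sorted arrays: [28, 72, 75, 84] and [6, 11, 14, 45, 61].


Take 6 from B
Take 11 from B
Take 14 from B
Take 28 from A
Take 45 from B
Take 61 from B

Merged: [6, 11, 14, 28, 45, 61, 72, 75, 84]


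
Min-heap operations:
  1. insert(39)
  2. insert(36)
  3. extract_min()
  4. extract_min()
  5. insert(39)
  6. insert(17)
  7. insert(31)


insert(39) -> [39]
insert(36) -> [36, 39]
extract_min()->36, [39]
extract_min()->39, []
insert(39) -> [39]
insert(17) -> [17, 39]
insert(31) -> [17, 39, 31]

Final heap: [17, 39, 31]


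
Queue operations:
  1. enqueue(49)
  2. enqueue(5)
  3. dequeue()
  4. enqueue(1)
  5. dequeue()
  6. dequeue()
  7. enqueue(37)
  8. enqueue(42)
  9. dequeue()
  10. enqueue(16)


enqueue(49) -> [49]
enqueue(5) -> [49, 5]
dequeue()->49, [5]
enqueue(1) -> [5, 1]
dequeue()->5, [1]
dequeue()->1, []
enqueue(37) -> [37]
enqueue(42) -> [37, 42]
dequeue()->37, [42]
enqueue(16) -> [42, 16]

Final queue: [42, 16]


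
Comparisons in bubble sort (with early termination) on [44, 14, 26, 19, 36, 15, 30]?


Algorithm: bubble sort (with early termination)
Input: [44, 14, 26, 19, 36, 15, 30]
Sorted: [14, 15, 19, 26, 30, 36, 44]

20


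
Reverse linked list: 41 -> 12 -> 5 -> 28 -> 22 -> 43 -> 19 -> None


Step 1: curr=41, set curr.next=prev(None) | reversed so far: 41
Step 2: curr=12, set curr.next=prev(41) | reversed so far: 12 -> 41
Step 3: curr=5, set curr.next=prev(12) | reversed so far: 5 -> 12 -> 41
Step 4: curr=28, set curr.next=prev(5) | reversed so far: 28 -> 5 -> 12 -> 41
Step 5: curr=22, set curr.next=prev(28) | reversed so far: 22 -> 28 -> 5 -> 12 -> 41
Step 6: curr=43, set curr.next=prev(22) | reversed so far: 43 -> 22 -> 28 -> 5 -> 12 -> 41
Step 7: curr=19, set curr.next=prev(43) | reversed so far: 19 -> 43 -> 22 -> 28 -> 5 -> 12 -> 41

19 -> 43 -> 22 -> 28 -> 5 -> 12 -> 41 -> None


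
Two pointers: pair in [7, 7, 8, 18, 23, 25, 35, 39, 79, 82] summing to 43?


lo=0(7)+hi=9(82)=89
lo=0(7)+hi=8(79)=86
lo=0(7)+hi=7(39)=46
lo=0(7)+hi=6(35)=42
lo=1(7)+hi=6(35)=42
lo=2(8)+hi=6(35)=43

Yes: 8+35=43


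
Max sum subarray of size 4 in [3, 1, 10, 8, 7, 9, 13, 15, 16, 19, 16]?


[0:4]: 22
[1:5]: 26
[2:6]: 34
[3:7]: 37
[4:8]: 44
[5:9]: 53
[6:10]: 63
[7:11]: 66

Max: 66 at [7:11]


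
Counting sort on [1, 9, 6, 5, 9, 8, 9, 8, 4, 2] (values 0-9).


Input: [1, 9, 6, 5, 9, 8, 9, 8, 4, 2]
Counts: [0, 1, 1, 0, 1, 1, 1, 0, 2, 3]

Sorted: [1, 2, 4, 5, 6, 8, 8, 9, 9, 9]


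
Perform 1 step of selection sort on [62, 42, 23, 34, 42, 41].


Initial: [62, 42, 23, 34, 42, 41]
Step 1: min=23 at 2
  Swap: [23, 42, 62, 34, 42, 41]

After 1 step: [23, 42, 62, 34, 42, 41]


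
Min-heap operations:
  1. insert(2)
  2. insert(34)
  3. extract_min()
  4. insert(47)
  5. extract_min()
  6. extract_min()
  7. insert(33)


insert(2) -> [2]
insert(34) -> [2, 34]
extract_min()->2, [34]
insert(47) -> [34, 47]
extract_min()->34, [47]
extract_min()->47, []
insert(33) -> [33]

Final heap: [33]


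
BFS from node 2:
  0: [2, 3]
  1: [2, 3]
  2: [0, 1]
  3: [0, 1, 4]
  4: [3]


Visit 2, enqueue [0, 1]
Visit 0, enqueue [3]
Visit 1, enqueue []
Visit 3, enqueue [4]
Visit 4, enqueue []

BFS order: [2, 0, 1, 3, 4]


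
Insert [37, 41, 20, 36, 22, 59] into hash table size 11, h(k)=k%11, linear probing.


Insert 37: h=4 -> slot 4
Insert 41: h=8 -> slot 8
Insert 20: h=9 -> slot 9
Insert 36: h=3 -> slot 3
Insert 22: h=0 -> slot 0
Insert 59: h=4, 1 probes -> slot 5

Table: [22, None, None, 36, 37, 59, None, None, 41, 20, None]


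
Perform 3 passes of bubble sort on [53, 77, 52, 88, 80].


Initial: [53, 77, 52, 88, 80]
Pass 1: [53, 52, 77, 80, 88] (2 swaps)
Pass 2: [52, 53, 77, 80, 88] (1 swaps)
Pass 3: [52, 53, 77, 80, 88] (0 swaps)

After 3 passes: [52, 53, 77, 80, 88]


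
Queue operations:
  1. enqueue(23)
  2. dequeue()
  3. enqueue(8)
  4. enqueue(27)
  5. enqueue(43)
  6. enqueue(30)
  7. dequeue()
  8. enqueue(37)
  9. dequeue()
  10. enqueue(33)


enqueue(23) -> [23]
dequeue()->23, []
enqueue(8) -> [8]
enqueue(27) -> [8, 27]
enqueue(43) -> [8, 27, 43]
enqueue(30) -> [8, 27, 43, 30]
dequeue()->8, [27, 43, 30]
enqueue(37) -> [27, 43, 30, 37]
dequeue()->27, [43, 30, 37]
enqueue(33) -> [43, 30, 37, 33]

Final queue: [43, 30, 37, 33]


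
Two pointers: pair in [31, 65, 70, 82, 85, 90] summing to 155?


lo=0(31)+hi=5(90)=121
lo=1(65)+hi=5(90)=155

Yes: 65+90=155


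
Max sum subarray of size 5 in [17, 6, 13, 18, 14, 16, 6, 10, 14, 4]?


[0:5]: 68
[1:6]: 67
[2:7]: 67
[3:8]: 64
[4:9]: 60
[5:10]: 50

Max: 68 at [0:5]


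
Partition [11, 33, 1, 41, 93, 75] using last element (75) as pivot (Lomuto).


Pivot: 75
  11 <= 75: advance i (no swap)
  33 <= 75: advance i (no swap)
  1 <= 75: advance i (no swap)
  41 <= 75: advance i (no swap)
Place pivot at 4: [11, 33, 1, 41, 75, 93]

Partitioned: [11, 33, 1, 41, 75, 93]


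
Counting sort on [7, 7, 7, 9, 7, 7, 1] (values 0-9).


Input: [7, 7, 7, 9, 7, 7, 1]
Counts: [0, 1, 0, 0, 0, 0, 0, 5, 0, 1]

Sorted: [1, 7, 7, 7, 7, 7, 9]


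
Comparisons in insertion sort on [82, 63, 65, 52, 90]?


Algorithm: insertion sort
Input: [82, 63, 65, 52, 90]
Sorted: [52, 63, 65, 82, 90]

7


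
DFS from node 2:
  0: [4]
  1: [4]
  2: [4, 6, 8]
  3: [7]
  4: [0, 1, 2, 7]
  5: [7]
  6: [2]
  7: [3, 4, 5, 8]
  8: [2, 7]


Visit 2, push [8, 6, 4]
Visit 4, push [7, 1, 0]
Visit 0, push []
Visit 1, push []
Visit 7, push [8, 5, 3]
Visit 3, push []
Visit 5, push []
Visit 8, push []
Visit 6, push []

DFS order: [2, 4, 0, 1, 7, 3, 5, 8, 6]


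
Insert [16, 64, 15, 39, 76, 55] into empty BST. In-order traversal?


Insert 16: root
Insert 64: R from 16
Insert 15: L from 16
Insert 39: R from 16 -> L from 64
Insert 76: R from 16 -> R from 64
Insert 55: R from 16 -> L from 64 -> R from 39

In-order: [15, 16, 39, 55, 64, 76]


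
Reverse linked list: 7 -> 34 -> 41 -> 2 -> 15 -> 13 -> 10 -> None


Step 1: curr=7, set curr.next=prev(None) | reversed so far: 7
Step 2: curr=34, set curr.next=prev(7) | reversed so far: 34 -> 7
Step 3: curr=41, set curr.next=prev(34) | reversed so far: 41 -> 34 -> 7
Step 4: curr=2, set curr.next=prev(41) | reversed so far: 2 -> 41 -> 34 -> 7
Step 5: curr=15, set curr.next=prev(2) | reversed so far: 15 -> 2 -> 41 -> 34 -> 7
Step 6: curr=13, set curr.next=prev(15) | reversed so far: 13 -> 15 -> 2 -> 41 -> 34 -> 7
Step 7: curr=10, set curr.next=prev(13) | reversed so far: 10 -> 13 -> 15 -> 2 -> 41 -> 34 -> 7

10 -> 13 -> 15 -> 2 -> 41 -> 34 -> 7 -> None


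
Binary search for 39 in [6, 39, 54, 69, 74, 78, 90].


Step 1: lo=0, hi=6, mid=3, val=69
Step 2: lo=0, hi=2, mid=1, val=39

Found at index 1


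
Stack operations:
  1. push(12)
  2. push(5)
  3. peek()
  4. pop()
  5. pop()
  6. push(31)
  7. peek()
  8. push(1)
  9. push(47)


push(12) -> [12]
push(5) -> [12, 5]
peek()->5
pop()->5, [12]
pop()->12, []
push(31) -> [31]
peek()->31
push(1) -> [31, 1]
push(47) -> [31, 1, 47]

Final stack: [31, 1, 47]


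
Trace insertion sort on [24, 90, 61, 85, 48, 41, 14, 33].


Initial: [24, 90, 61, 85, 48, 41, 14, 33]
Insert 90: [24, 90, 61, 85, 48, 41, 14, 33]
Insert 61: [24, 61, 90, 85, 48, 41, 14, 33]
Insert 85: [24, 61, 85, 90, 48, 41, 14, 33]
Insert 48: [24, 48, 61, 85, 90, 41, 14, 33]
Insert 41: [24, 41, 48, 61, 85, 90, 14, 33]
Insert 14: [14, 24, 41, 48, 61, 85, 90, 33]
Insert 33: [14, 24, 33, 41, 48, 61, 85, 90]

Sorted: [14, 24, 33, 41, 48, 61, 85, 90]


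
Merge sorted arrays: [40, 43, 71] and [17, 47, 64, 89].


Take 17 from B
Take 40 from A
Take 43 from A
Take 47 from B
Take 64 from B
Take 71 from A

Merged: [17, 40, 43, 47, 64, 71, 89]


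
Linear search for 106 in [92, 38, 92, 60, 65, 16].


i=0: 92!=106
i=1: 38!=106
i=2: 92!=106
i=3: 60!=106
i=4: 65!=106
i=5: 16!=106

Not found, 6 comps


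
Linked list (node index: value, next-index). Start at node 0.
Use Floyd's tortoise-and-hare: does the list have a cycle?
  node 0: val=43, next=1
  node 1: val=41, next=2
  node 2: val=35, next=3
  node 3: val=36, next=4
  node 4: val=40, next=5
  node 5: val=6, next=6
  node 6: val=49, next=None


Floyd's tortoise (slow, +1) and hare (fast, +2):
  init: slow=0, fast=0
  step 1: slow=1, fast=2
  step 2: slow=2, fast=4
  step 3: slow=3, fast=6
  step 4: fast -> None, no cycle

Cycle: no


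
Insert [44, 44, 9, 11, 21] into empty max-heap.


Insert 44: [44]
Insert 44: [44, 44]
Insert 9: [44, 44, 9]
Insert 11: [44, 44, 9, 11]
Insert 21: [44, 44, 9, 11, 21]

Final heap: [44, 44, 9, 11, 21]


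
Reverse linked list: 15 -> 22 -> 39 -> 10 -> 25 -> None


Step 1: curr=15, set curr.next=prev(None) | reversed so far: 15
Step 2: curr=22, set curr.next=prev(15) | reversed so far: 22 -> 15
Step 3: curr=39, set curr.next=prev(22) | reversed so far: 39 -> 22 -> 15
Step 4: curr=10, set curr.next=prev(39) | reversed so far: 10 -> 39 -> 22 -> 15
Step 5: curr=25, set curr.next=prev(10) | reversed so far: 25 -> 10 -> 39 -> 22 -> 15

25 -> 10 -> 39 -> 22 -> 15 -> None


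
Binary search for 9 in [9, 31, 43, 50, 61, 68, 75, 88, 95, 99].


Step 1: lo=0, hi=9, mid=4, val=61
Step 2: lo=0, hi=3, mid=1, val=31
Step 3: lo=0, hi=0, mid=0, val=9

Found at index 0


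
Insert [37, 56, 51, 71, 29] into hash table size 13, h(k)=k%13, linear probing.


Insert 37: h=11 -> slot 11
Insert 56: h=4 -> slot 4
Insert 51: h=12 -> slot 12
Insert 71: h=6 -> slot 6
Insert 29: h=3 -> slot 3

Table: [None, None, None, 29, 56, None, 71, None, None, None, None, 37, 51]


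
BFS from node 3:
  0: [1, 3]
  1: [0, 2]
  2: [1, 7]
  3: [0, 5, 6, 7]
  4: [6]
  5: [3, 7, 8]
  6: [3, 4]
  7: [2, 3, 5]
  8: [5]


Visit 3, enqueue [0, 5, 6, 7]
Visit 0, enqueue [1]
Visit 5, enqueue [8]
Visit 6, enqueue [4]
Visit 7, enqueue [2]
Visit 1, enqueue []
Visit 8, enqueue []
Visit 4, enqueue []
Visit 2, enqueue []

BFS order: [3, 0, 5, 6, 7, 1, 8, 4, 2]


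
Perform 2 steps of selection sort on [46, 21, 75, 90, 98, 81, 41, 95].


Initial: [46, 21, 75, 90, 98, 81, 41, 95]
Step 1: min=21 at 1
  Swap: [21, 46, 75, 90, 98, 81, 41, 95]
Step 2: min=41 at 6
  Swap: [21, 41, 75, 90, 98, 81, 46, 95]

After 2 steps: [21, 41, 75, 90, 98, 81, 46, 95]


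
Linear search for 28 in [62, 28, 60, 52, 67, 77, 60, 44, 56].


i=0: 62!=28
i=1: 28==28 found!

Found at 1, 2 comps


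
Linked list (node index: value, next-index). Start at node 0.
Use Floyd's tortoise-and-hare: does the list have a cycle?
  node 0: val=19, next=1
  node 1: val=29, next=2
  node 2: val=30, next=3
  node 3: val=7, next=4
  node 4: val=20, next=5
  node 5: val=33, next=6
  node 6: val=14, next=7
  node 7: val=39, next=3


Floyd's tortoise (slow, +1) and hare (fast, +2):
  init: slow=0, fast=0
  step 1: slow=1, fast=2
  step 2: slow=2, fast=4
  step 3: slow=3, fast=6
  step 4: slow=4, fast=3
  step 5: slow=5, fast=5
  slow == fast at node 5: cycle detected

Cycle: yes


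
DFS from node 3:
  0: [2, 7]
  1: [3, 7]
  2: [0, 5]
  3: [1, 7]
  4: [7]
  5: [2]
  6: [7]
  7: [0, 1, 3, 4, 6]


Visit 3, push [7, 1]
Visit 1, push [7]
Visit 7, push [6, 4, 0]
Visit 0, push [2]
Visit 2, push [5]
Visit 5, push []
Visit 4, push []
Visit 6, push []

DFS order: [3, 1, 7, 0, 2, 5, 4, 6]


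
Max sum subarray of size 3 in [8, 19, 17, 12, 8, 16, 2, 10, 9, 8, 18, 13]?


[0:3]: 44
[1:4]: 48
[2:5]: 37
[3:6]: 36
[4:7]: 26
[5:8]: 28
[6:9]: 21
[7:10]: 27
[8:11]: 35
[9:12]: 39

Max: 48 at [1:4]


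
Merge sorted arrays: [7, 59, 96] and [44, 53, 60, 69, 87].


Take 7 from A
Take 44 from B
Take 53 from B
Take 59 from A
Take 60 from B
Take 69 from B
Take 87 from B

Merged: [7, 44, 53, 59, 60, 69, 87, 96]


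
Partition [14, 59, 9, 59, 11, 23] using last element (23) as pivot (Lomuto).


Pivot: 23
  14 <= 23: advance i (no swap)
  9 <= 23: swap -> [14, 9, 59, 59, 11, 23]
  11 <= 23: swap -> [14, 9, 11, 59, 59, 23]
Place pivot at 3: [14, 9, 11, 23, 59, 59]

Partitioned: [14, 9, 11, 23, 59, 59]


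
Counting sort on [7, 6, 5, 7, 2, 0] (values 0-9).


Input: [7, 6, 5, 7, 2, 0]
Counts: [1, 0, 1, 0, 0, 1, 1, 2, 0, 0]

Sorted: [0, 2, 5, 6, 7, 7]


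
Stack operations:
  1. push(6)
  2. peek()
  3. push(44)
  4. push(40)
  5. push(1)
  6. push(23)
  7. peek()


push(6) -> [6]
peek()->6
push(44) -> [6, 44]
push(40) -> [6, 44, 40]
push(1) -> [6, 44, 40, 1]
push(23) -> [6, 44, 40, 1, 23]
peek()->23

Final stack: [6, 44, 40, 1, 23]


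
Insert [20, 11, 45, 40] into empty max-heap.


Insert 20: [20]
Insert 11: [20, 11]
Insert 45: [45, 11, 20]
Insert 40: [45, 40, 20, 11]

Final heap: [45, 40, 20, 11]


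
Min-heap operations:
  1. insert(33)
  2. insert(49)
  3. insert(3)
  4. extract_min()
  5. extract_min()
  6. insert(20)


insert(33) -> [33]
insert(49) -> [33, 49]
insert(3) -> [3, 49, 33]
extract_min()->3, [33, 49]
extract_min()->33, [49]
insert(20) -> [20, 49]

Final heap: [20, 49]


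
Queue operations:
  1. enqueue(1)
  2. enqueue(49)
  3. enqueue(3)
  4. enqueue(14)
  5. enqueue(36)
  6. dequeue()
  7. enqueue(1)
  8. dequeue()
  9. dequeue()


enqueue(1) -> [1]
enqueue(49) -> [1, 49]
enqueue(3) -> [1, 49, 3]
enqueue(14) -> [1, 49, 3, 14]
enqueue(36) -> [1, 49, 3, 14, 36]
dequeue()->1, [49, 3, 14, 36]
enqueue(1) -> [49, 3, 14, 36, 1]
dequeue()->49, [3, 14, 36, 1]
dequeue()->3, [14, 36, 1]

Final queue: [14, 36, 1]


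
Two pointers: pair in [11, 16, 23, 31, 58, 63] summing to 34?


lo=0(11)+hi=5(63)=74
lo=0(11)+hi=4(58)=69
lo=0(11)+hi=3(31)=42
lo=0(11)+hi=2(23)=34

Yes: 11+23=34


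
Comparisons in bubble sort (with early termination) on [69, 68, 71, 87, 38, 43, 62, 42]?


Algorithm: bubble sort (with early termination)
Input: [69, 68, 71, 87, 38, 43, 62, 42]
Sorted: [38, 42, 43, 62, 68, 69, 71, 87]

28


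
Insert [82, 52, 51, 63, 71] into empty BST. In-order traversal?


Insert 82: root
Insert 52: L from 82
Insert 51: L from 82 -> L from 52
Insert 63: L from 82 -> R from 52
Insert 71: L from 82 -> R from 52 -> R from 63

In-order: [51, 52, 63, 71, 82]


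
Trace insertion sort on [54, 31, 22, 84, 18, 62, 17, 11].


Initial: [54, 31, 22, 84, 18, 62, 17, 11]
Insert 31: [31, 54, 22, 84, 18, 62, 17, 11]
Insert 22: [22, 31, 54, 84, 18, 62, 17, 11]
Insert 84: [22, 31, 54, 84, 18, 62, 17, 11]
Insert 18: [18, 22, 31, 54, 84, 62, 17, 11]
Insert 62: [18, 22, 31, 54, 62, 84, 17, 11]
Insert 17: [17, 18, 22, 31, 54, 62, 84, 11]
Insert 11: [11, 17, 18, 22, 31, 54, 62, 84]

Sorted: [11, 17, 18, 22, 31, 54, 62, 84]


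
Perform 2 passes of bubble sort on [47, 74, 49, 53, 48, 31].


Initial: [47, 74, 49, 53, 48, 31]
Pass 1: [47, 49, 53, 48, 31, 74] (4 swaps)
Pass 2: [47, 49, 48, 31, 53, 74] (2 swaps)

After 2 passes: [47, 49, 48, 31, 53, 74]


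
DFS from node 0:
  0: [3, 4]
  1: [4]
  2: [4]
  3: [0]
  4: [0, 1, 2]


Visit 0, push [4, 3]
Visit 3, push []
Visit 4, push [2, 1]
Visit 1, push []
Visit 2, push []

DFS order: [0, 3, 4, 1, 2]


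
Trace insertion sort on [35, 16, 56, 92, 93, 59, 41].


Initial: [35, 16, 56, 92, 93, 59, 41]
Insert 16: [16, 35, 56, 92, 93, 59, 41]
Insert 56: [16, 35, 56, 92, 93, 59, 41]
Insert 92: [16, 35, 56, 92, 93, 59, 41]
Insert 93: [16, 35, 56, 92, 93, 59, 41]
Insert 59: [16, 35, 56, 59, 92, 93, 41]
Insert 41: [16, 35, 41, 56, 59, 92, 93]

Sorted: [16, 35, 41, 56, 59, 92, 93]


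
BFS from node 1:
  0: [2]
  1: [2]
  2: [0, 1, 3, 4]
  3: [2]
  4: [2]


Visit 1, enqueue [2]
Visit 2, enqueue [0, 3, 4]
Visit 0, enqueue []
Visit 3, enqueue []
Visit 4, enqueue []

BFS order: [1, 2, 0, 3, 4]


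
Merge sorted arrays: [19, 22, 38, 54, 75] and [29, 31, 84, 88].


Take 19 from A
Take 22 from A
Take 29 from B
Take 31 from B
Take 38 from A
Take 54 from A
Take 75 from A

Merged: [19, 22, 29, 31, 38, 54, 75, 84, 88]


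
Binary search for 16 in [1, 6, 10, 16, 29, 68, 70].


Step 1: lo=0, hi=6, mid=3, val=16

Found at index 3


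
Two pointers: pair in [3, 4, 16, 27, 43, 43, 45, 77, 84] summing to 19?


lo=0(3)+hi=8(84)=87
lo=0(3)+hi=7(77)=80
lo=0(3)+hi=6(45)=48
lo=0(3)+hi=5(43)=46
lo=0(3)+hi=4(43)=46
lo=0(3)+hi=3(27)=30
lo=0(3)+hi=2(16)=19

Yes: 3+16=19


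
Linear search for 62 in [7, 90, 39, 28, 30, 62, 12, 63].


i=0: 7!=62
i=1: 90!=62
i=2: 39!=62
i=3: 28!=62
i=4: 30!=62
i=5: 62==62 found!

Found at 5, 6 comps


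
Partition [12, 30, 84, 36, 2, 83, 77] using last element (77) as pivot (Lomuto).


Pivot: 77
  12 <= 77: advance i (no swap)
  30 <= 77: advance i (no swap)
  36 <= 77: swap -> [12, 30, 36, 84, 2, 83, 77]
  2 <= 77: swap -> [12, 30, 36, 2, 84, 83, 77]
Place pivot at 4: [12, 30, 36, 2, 77, 83, 84]

Partitioned: [12, 30, 36, 2, 77, 83, 84]


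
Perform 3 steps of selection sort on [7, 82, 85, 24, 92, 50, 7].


Initial: [7, 82, 85, 24, 92, 50, 7]
Step 1: min=7 at 0
  Swap: [7, 82, 85, 24, 92, 50, 7]
Step 2: min=7 at 6
  Swap: [7, 7, 85, 24, 92, 50, 82]
Step 3: min=24 at 3
  Swap: [7, 7, 24, 85, 92, 50, 82]

After 3 steps: [7, 7, 24, 85, 92, 50, 82]


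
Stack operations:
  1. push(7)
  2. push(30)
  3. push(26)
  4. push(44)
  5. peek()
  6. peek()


push(7) -> [7]
push(30) -> [7, 30]
push(26) -> [7, 30, 26]
push(44) -> [7, 30, 26, 44]
peek()->44
peek()->44

Final stack: [7, 30, 26, 44]


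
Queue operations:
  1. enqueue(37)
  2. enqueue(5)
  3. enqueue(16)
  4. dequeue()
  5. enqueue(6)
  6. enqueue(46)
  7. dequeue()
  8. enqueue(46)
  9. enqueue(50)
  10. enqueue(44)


enqueue(37) -> [37]
enqueue(5) -> [37, 5]
enqueue(16) -> [37, 5, 16]
dequeue()->37, [5, 16]
enqueue(6) -> [5, 16, 6]
enqueue(46) -> [5, 16, 6, 46]
dequeue()->5, [16, 6, 46]
enqueue(46) -> [16, 6, 46, 46]
enqueue(50) -> [16, 6, 46, 46, 50]
enqueue(44) -> [16, 6, 46, 46, 50, 44]

Final queue: [16, 6, 46, 46, 50, 44]


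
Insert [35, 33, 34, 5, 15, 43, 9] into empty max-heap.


Insert 35: [35]
Insert 33: [35, 33]
Insert 34: [35, 33, 34]
Insert 5: [35, 33, 34, 5]
Insert 15: [35, 33, 34, 5, 15]
Insert 43: [43, 33, 35, 5, 15, 34]
Insert 9: [43, 33, 35, 5, 15, 34, 9]

Final heap: [43, 33, 35, 5, 15, 34, 9]


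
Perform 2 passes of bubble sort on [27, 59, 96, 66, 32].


Initial: [27, 59, 96, 66, 32]
Pass 1: [27, 59, 66, 32, 96] (2 swaps)
Pass 2: [27, 59, 32, 66, 96] (1 swaps)

After 2 passes: [27, 59, 32, 66, 96]


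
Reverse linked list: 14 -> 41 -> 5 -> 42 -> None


Step 1: curr=14, set curr.next=prev(None) | reversed so far: 14
Step 2: curr=41, set curr.next=prev(14) | reversed so far: 41 -> 14
Step 3: curr=5, set curr.next=prev(41) | reversed so far: 5 -> 41 -> 14
Step 4: curr=42, set curr.next=prev(5) | reversed so far: 42 -> 5 -> 41 -> 14

42 -> 5 -> 41 -> 14 -> None


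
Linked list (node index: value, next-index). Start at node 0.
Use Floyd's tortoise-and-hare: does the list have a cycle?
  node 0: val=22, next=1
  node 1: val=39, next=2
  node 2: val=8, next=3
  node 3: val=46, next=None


Floyd's tortoise (slow, +1) and hare (fast, +2):
  init: slow=0, fast=0
  step 1: slow=1, fast=2
  step 2: fast 2->3->None, no cycle

Cycle: no


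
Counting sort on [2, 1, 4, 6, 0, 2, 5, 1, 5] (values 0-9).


Input: [2, 1, 4, 6, 0, 2, 5, 1, 5]
Counts: [1, 2, 2, 0, 1, 2, 1, 0, 0, 0]

Sorted: [0, 1, 1, 2, 2, 4, 5, 5, 6]


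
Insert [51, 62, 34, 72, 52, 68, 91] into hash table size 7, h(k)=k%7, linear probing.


Insert 51: h=2 -> slot 2
Insert 62: h=6 -> slot 6
Insert 34: h=6, 1 probes -> slot 0
Insert 72: h=2, 1 probes -> slot 3
Insert 52: h=3, 1 probes -> slot 4
Insert 68: h=5 -> slot 5
Insert 91: h=0, 1 probes -> slot 1

Table: [34, 91, 51, 72, 52, 68, 62]


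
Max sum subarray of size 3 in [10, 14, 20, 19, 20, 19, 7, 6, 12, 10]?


[0:3]: 44
[1:4]: 53
[2:5]: 59
[3:6]: 58
[4:7]: 46
[5:8]: 32
[6:9]: 25
[7:10]: 28

Max: 59 at [2:5]


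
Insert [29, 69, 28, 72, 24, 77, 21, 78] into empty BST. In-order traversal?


Insert 29: root
Insert 69: R from 29
Insert 28: L from 29
Insert 72: R from 29 -> R from 69
Insert 24: L from 29 -> L from 28
Insert 77: R from 29 -> R from 69 -> R from 72
Insert 21: L from 29 -> L from 28 -> L from 24
Insert 78: R from 29 -> R from 69 -> R from 72 -> R from 77

In-order: [21, 24, 28, 29, 69, 72, 77, 78]


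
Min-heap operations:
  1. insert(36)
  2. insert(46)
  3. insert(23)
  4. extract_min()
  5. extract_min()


insert(36) -> [36]
insert(46) -> [36, 46]
insert(23) -> [23, 46, 36]
extract_min()->23, [36, 46]
extract_min()->36, [46]

Final heap: [46]


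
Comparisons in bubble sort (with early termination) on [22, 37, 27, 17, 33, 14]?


Algorithm: bubble sort (with early termination)
Input: [22, 37, 27, 17, 33, 14]
Sorted: [14, 17, 22, 27, 33, 37]

15


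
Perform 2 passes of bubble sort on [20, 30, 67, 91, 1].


Initial: [20, 30, 67, 91, 1]
Pass 1: [20, 30, 67, 1, 91] (1 swaps)
Pass 2: [20, 30, 1, 67, 91] (1 swaps)

After 2 passes: [20, 30, 1, 67, 91]


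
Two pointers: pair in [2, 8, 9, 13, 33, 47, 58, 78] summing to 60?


lo=0(2)+hi=7(78)=80
lo=0(2)+hi=6(58)=60

Yes: 2+58=60


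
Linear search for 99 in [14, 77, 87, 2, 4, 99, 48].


i=0: 14!=99
i=1: 77!=99
i=2: 87!=99
i=3: 2!=99
i=4: 4!=99
i=5: 99==99 found!

Found at 5, 6 comps


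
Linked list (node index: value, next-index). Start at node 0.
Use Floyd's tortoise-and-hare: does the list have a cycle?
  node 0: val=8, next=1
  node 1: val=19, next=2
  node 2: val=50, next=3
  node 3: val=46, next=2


Floyd's tortoise (slow, +1) and hare (fast, +2):
  init: slow=0, fast=0
  step 1: slow=1, fast=2
  step 2: slow=2, fast=2
  slow == fast at node 2: cycle detected

Cycle: yes


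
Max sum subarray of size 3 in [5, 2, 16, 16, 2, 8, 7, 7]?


[0:3]: 23
[1:4]: 34
[2:5]: 34
[3:6]: 26
[4:7]: 17
[5:8]: 22

Max: 34 at [1:4]


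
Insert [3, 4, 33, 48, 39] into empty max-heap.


Insert 3: [3]
Insert 4: [4, 3]
Insert 33: [33, 3, 4]
Insert 48: [48, 33, 4, 3]
Insert 39: [48, 39, 4, 3, 33]

Final heap: [48, 39, 4, 3, 33]


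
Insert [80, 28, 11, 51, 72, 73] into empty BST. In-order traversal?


Insert 80: root
Insert 28: L from 80
Insert 11: L from 80 -> L from 28
Insert 51: L from 80 -> R from 28
Insert 72: L from 80 -> R from 28 -> R from 51
Insert 73: L from 80 -> R from 28 -> R from 51 -> R from 72

In-order: [11, 28, 51, 72, 73, 80]


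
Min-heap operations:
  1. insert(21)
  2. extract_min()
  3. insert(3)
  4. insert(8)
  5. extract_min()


insert(21) -> [21]
extract_min()->21, []
insert(3) -> [3]
insert(8) -> [3, 8]
extract_min()->3, [8]

Final heap: [8]


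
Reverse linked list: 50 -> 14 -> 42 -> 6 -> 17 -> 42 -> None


Step 1: curr=50, set curr.next=prev(None) | reversed so far: 50
Step 2: curr=14, set curr.next=prev(50) | reversed so far: 14 -> 50
Step 3: curr=42, set curr.next=prev(14) | reversed so far: 42 -> 14 -> 50
Step 4: curr=6, set curr.next=prev(42) | reversed so far: 6 -> 42 -> 14 -> 50
Step 5: curr=17, set curr.next=prev(6) | reversed so far: 17 -> 6 -> 42 -> 14 -> 50
Step 6: curr=42, set curr.next=prev(17) | reversed so far: 42 -> 17 -> 6 -> 42 -> 14 -> 50

42 -> 17 -> 6 -> 42 -> 14 -> 50 -> None


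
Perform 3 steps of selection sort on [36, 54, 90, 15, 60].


Initial: [36, 54, 90, 15, 60]
Step 1: min=15 at 3
  Swap: [15, 54, 90, 36, 60]
Step 2: min=36 at 3
  Swap: [15, 36, 90, 54, 60]
Step 3: min=54 at 3
  Swap: [15, 36, 54, 90, 60]

After 3 steps: [15, 36, 54, 90, 60]


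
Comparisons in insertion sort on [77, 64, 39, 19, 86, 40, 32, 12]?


Algorithm: insertion sort
Input: [77, 64, 39, 19, 86, 40, 32, 12]
Sorted: [12, 19, 32, 39, 40, 64, 77, 86]

24


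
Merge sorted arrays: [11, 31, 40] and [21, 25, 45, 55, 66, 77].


Take 11 from A
Take 21 from B
Take 25 from B
Take 31 from A
Take 40 from A

Merged: [11, 21, 25, 31, 40, 45, 55, 66, 77]


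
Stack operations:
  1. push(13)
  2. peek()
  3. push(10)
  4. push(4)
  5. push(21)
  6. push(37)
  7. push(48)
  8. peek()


push(13) -> [13]
peek()->13
push(10) -> [13, 10]
push(4) -> [13, 10, 4]
push(21) -> [13, 10, 4, 21]
push(37) -> [13, 10, 4, 21, 37]
push(48) -> [13, 10, 4, 21, 37, 48]
peek()->48

Final stack: [13, 10, 4, 21, 37, 48]


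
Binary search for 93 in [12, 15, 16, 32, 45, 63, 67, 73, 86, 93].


Step 1: lo=0, hi=9, mid=4, val=45
Step 2: lo=5, hi=9, mid=7, val=73
Step 3: lo=8, hi=9, mid=8, val=86
Step 4: lo=9, hi=9, mid=9, val=93

Found at index 9


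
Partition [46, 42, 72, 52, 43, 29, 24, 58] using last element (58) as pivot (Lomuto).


Pivot: 58
  46 <= 58: advance i (no swap)
  42 <= 58: advance i (no swap)
  52 <= 58: swap -> [46, 42, 52, 72, 43, 29, 24, 58]
  43 <= 58: swap -> [46, 42, 52, 43, 72, 29, 24, 58]
  29 <= 58: swap -> [46, 42, 52, 43, 29, 72, 24, 58]
  24 <= 58: swap -> [46, 42, 52, 43, 29, 24, 72, 58]
Place pivot at 6: [46, 42, 52, 43, 29, 24, 58, 72]

Partitioned: [46, 42, 52, 43, 29, 24, 58, 72]


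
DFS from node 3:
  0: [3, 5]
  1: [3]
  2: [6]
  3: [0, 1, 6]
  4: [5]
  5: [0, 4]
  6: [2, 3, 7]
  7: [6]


Visit 3, push [6, 1, 0]
Visit 0, push [5]
Visit 5, push [4]
Visit 4, push []
Visit 1, push []
Visit 6, push [7, 2]
Visit 2, push []
Visit 7, push []

DFS order: [3, 0, 5, 4, 1, 6, 2, 7]


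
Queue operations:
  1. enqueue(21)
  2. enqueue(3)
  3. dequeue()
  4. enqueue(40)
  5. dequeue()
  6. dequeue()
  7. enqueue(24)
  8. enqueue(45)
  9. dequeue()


enqueue(21) -> [21]
enqueue(3) -> [21, 3]
dequeue()->21, [3]
enqueue(40) -> [3, 40]
dequeue()->3, [40]
dequeue()->40, []
enqueue(24) -> [24]
enqueue(45) -> [24, 45]
dequeue()->24, [45]

Final queue: [45]
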